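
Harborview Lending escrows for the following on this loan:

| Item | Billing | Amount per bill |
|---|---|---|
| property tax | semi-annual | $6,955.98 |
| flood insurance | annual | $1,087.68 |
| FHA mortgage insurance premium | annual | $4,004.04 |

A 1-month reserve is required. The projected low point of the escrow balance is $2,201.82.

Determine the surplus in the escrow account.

$618.18

Property tax — $6,955.98 × 2 = $13,911.96 annually
Flood insurance — $1,087.68 annually
FHA mortgage insurance premium — $4,004.04 annually
Total per year = $19,003.68
Per month = $19,003.68 ÷ 12 = $1,583.64
Required reserve = 1 × $1,583.64 = $1,583.64
Surplus = $2,201.82 − $1,583.64 = $618.18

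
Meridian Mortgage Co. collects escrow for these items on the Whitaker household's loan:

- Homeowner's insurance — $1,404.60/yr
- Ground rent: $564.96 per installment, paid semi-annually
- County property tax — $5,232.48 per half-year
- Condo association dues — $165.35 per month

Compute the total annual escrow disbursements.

$14,983.68

Homeowner's insurance: $1,404.60 annually
Ground rent: $564.96 × 2 = $1,129.92 annually
County property tax: $5,232.48 × 2 = $10,464.96 annually
Condo association dues: $165.35 × 12 = $1,984.20 annually
Yearly total = $14,983.68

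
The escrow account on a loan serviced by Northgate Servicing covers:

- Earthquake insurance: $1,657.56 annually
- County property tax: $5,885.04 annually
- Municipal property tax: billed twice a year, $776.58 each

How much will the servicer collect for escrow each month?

Earthquake insurance — $1,657.56 annually
County property tax — $5,885.04 annually
Municipal property tax — $776.58 × 2 = $1,553.16 annually
Annual escrow total = $1,657.56 + $5,885.04 + $1,553.16 = $9,095.76
Base monthly escrow = $9,095.76 ÷ 12 = $757.98

$757.98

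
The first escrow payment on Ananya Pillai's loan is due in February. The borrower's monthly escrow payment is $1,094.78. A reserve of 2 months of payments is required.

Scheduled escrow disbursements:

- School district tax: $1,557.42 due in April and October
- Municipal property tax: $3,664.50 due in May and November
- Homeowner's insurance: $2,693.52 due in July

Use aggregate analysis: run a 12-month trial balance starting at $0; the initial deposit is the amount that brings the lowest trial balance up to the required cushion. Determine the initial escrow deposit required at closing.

$4,379.12

Cushion = 2 × $1,094.78 = $2,189.56
Trial balance (start $0, +$1,094.78 each month, − disbursements):
  Feb: +$1,094.78 → $1,094.78
  Mar: +$1,094.78 → $2,189.56
  Apr: +$1,094.78 − $1,557.42 → $1,726.92
  May: +$1,094.78 − $3,664.50 → -$842.80
  Jun: +$1,094.78 → $251.98
  Jul: +$1,094.78 − $2,693.52 → -$1,346.76
  Aug: +$1,094.78 → -$251.98
  Sep: +$1,094.78 → $842.80
  Oct: +$1,094.78 − $1,557.42 → $380.16
  Nov: +$1,094.78 − $3,664.50 → -$2,189.56
  Dec: +$1,094.78 → -$1,094.78
  Jan: +$1,094.78 → $0.00
Lowest trial balance = -$2,189.56 (Nov)
Initial deposit = cushion − low point = $2,189.56 − (-$2,189.56) = $4,379.12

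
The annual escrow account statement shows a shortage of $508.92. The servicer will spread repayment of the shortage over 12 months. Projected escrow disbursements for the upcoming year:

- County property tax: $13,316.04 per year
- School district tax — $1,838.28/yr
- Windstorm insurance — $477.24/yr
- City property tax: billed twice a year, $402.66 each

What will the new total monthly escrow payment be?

County property tax — $13,316.04 annually
School district tax — $1,838.28 annually
Windstorm insurance — $477.24 annually
City property tax — $402.66 × 2 = $805.32 annually
Total per year = $13,316.04 + $1,838.28 + $477.24 + $805.32 = $16,436.88
Monthly escrow = $16,436.88 / 12 = $1,369.74
Shortage spread = $508.92 / 12 = $42.41/mo
Adjusted monthly = $1,369.74 + $42.41 = $1,412.15

$1,412.15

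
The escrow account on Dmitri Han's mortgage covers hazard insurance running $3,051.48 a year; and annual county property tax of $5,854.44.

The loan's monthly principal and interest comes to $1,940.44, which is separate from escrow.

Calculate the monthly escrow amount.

$742.16

Hazard insurance — $3,051.48/yr
County property tax — $5,854.44/yr
Yearly total = $8,905.92
Monthly escrow = $8,905.92 / 12 = $742.16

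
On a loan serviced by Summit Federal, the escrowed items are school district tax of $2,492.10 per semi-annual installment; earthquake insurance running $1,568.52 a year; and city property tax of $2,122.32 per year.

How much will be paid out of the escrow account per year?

$8,675.04

School district tax = $2,492.10 × 2 = $4,984.20/yr
Earthquake insurance = $1,568.52/yr
City property tax = $2,122.32/yr
Combined annual = $4,984.20 + $1,568.52 + $2,122.32 = $8,675.04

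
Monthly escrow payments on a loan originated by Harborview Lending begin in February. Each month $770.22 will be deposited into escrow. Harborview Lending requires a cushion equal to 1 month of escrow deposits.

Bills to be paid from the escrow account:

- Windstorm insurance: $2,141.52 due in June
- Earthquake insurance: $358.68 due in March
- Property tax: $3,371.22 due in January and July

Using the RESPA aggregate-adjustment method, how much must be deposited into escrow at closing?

Cushion = 1 × $770.22 = $770.22
Trial balance (start $0, +$770.22 each month, − disbursements):
  Feb: +$770.22 → $770.22
  Mar: +$770.22 − $358.68 → $1,181.76
  Apr: +$770.22 → $1,951.98
  May: +$770.22 → $2,722.20
  Jun: +$770.22 − $2,141.52 → $1,350.90
  Jul: +$770.22 − $3,371.22 → -$1,250.10
  Aug: +$770.22 → -$479.88
  Sep: +$770.22 → $290.34
  Oct: +$770.22 → $1,060.56
  Nov: +$770.22 → $1,830.78
  Dec: +$770.22 → $2,601.00
  Jan: +$770.22 − $3,371.22 → $0.00
Lowest trial balance = -$1,250.10 (Jul)
Initial deposit = cushion − low point = $770.22 − (-$1,250.10) = $2,020.32

$2,020.32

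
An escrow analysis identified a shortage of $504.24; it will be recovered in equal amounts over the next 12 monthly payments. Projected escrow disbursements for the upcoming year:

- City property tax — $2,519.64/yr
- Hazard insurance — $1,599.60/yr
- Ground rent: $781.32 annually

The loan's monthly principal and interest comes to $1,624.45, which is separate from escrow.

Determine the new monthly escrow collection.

City property tax: $2,519.64/yr
Hazard insurance: $1,599.60/yr
Ground rent: $781.32/yr
Combined annual = $2,519.64 + $1,599.60 + $781.32 = $4,900.56
Base monthly escrow = $4,900.56 / 12 = $408.38
Shortage per month = $504.24 / 12 = $42.02
Adjusted monthly = $408.38 + $42.02 = $450.40

$450.40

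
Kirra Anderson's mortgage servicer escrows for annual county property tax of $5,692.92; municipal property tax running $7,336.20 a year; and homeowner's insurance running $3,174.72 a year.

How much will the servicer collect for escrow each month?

$1,350.32

County property tax: $5,692.92 annually
Municipal property tax: $7,336.20 annually
Homeowner's insurance: $3,174.72 annually
Combined annual = $5,692.92 + $7,336.20 + $3,174.72 = $16,203.84
Monthly escrow = $16,203.84 ÷ 12 = $1,350.32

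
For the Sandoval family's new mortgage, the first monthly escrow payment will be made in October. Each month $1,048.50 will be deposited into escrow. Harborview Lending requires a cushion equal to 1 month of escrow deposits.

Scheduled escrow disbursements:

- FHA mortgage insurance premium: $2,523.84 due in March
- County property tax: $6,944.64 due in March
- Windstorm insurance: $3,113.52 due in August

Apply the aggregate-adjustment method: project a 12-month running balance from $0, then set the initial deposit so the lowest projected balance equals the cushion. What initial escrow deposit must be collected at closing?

Cushion = 1 × $1,048.50 = $1,048.50
Trial balance (start $0, +$1,048.50 each month, − disbursements):
  Oct: +$1,048.50 → $1,048.50
  Nov: +$1,048.50 → $2,097.00
  Dec: +$1,048.50 → $3,145.50
  Jan: +$1,048.50 → $4,194.00
  Feb: +$1,048.50 → $5,242.50
  Mar: +$1,048.50 − $9,468.48 → -$3,177.48
  Apr: +$1,048.50 → -$2,128.98
  May: +$1,048.50 → -$1,080.48
  Jun: +$1,048.50 → -$31.98
  Jul: +$1,048.50 → $1,016.52
  Aug: +$1,048.50 − $3,113.52 → -$1,048.50
  Sep: +$1,048.50 → $0.00
Lowest trial balance = -$3,177.48 (Mar)
Initial deposit = cushion − low point = $1,048.50 − (-$3,177.48) = $4,225.98

$4,225.98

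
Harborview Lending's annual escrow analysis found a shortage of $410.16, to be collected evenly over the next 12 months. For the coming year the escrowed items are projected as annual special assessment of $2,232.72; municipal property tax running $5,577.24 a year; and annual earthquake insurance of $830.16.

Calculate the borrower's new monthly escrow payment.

Special assessment — $2,232.72 annually
Municipal property tax — $5,577.24 annually
Earthquake insurance — $830.16 annually
Combined annual = $8,640.12
Base monthly escrow = $8,640.12 ÷ 12 = $720.01
Monthly shortage recovery: $410.16 / 12 = $34.18
New monthly escrow = $720.01 + $34.18 = $754.19

$754.19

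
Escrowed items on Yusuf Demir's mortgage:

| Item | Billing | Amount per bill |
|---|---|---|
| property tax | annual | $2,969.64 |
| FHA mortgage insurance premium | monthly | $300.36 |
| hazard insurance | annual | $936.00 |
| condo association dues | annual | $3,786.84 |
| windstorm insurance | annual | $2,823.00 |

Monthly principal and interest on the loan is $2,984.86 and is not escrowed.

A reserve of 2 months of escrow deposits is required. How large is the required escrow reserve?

Property tax = $2,969.64 per year
FHA mortgage insurance premium = $300.36 × 12 = $3,604.32 per year
Hazard insurance = $936.00 per year
Condo association dues = $3,786.84 per year
Windstorm insurance = $2,823.00 per year
Total annual escrow = $2,969.64 + $3,604.32 + $936.00 + $3,786.84 + $2,823.00 = $14,119.80
Per month = $14,119.80 ÷ 12 = $1,176.65
Required cushion = 2 × $1,176.65 = $2,353.30

$2,353.30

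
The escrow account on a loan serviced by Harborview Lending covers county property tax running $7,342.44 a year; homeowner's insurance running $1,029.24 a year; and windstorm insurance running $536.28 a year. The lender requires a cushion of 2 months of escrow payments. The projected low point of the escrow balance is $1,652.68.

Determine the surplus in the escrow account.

County property tax = $7,342.44/yr
Homeowner's insurance = $1,029.24/yr
Windstorm insurance = $536.28/yr
Yearly total = $8,907.96
Monthly escrow = $8,907.96 / 12 = $742.33
Required reserve = 2 × $742.33 = $1,484.66
Surplus = $1,652.68 − $1,484.66 = $168.02

$168.02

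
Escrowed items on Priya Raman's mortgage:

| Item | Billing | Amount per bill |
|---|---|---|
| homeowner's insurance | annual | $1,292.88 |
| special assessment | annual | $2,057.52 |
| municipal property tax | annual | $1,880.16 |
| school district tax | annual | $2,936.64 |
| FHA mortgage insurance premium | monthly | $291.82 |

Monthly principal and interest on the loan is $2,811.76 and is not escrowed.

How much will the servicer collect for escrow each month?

Homeowner's insurance: $1,292.88/yr
Special assessment: $2,057.52/yr
Municipal property tax: $1,880.16/yr
School district tax: $2,936.64/yr
FHA mortgage insurance premium: $291.82 × 12 = $3,501.84/yr
Total annual escrow = $11,669.04
Monthly = $11,669.04 ÷ 12 = $972.42

$972.42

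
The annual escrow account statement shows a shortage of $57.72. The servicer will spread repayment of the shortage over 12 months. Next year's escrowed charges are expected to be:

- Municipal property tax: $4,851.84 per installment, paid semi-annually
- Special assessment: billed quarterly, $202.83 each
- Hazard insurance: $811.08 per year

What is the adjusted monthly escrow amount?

Municipal property tax — $4,851.84 × 2 = $9,703.68
Special assessment — $202.83 × 4 = $811.32
Hazard insurance — $811.08
Total annual escrow = $9,703.68 + $811.32 + $811.08 = $11,326.08
Monthly = $11,326.08 ÷ 12 = $943.84
Monthly shortage recovery: $57.72 / 12 = $4.81
New monthly escrow = $943.84 + $4.81 = $948.65

$948.65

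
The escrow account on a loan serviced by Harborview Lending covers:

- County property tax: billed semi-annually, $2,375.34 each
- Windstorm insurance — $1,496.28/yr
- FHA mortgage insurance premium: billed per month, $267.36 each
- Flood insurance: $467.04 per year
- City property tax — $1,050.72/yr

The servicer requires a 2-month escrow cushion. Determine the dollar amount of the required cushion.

$1,828.84

County property tax — $2,375.34 × 2 = $4,750.68 per year
Windstorm insurance — $1,496.28 per year
FHA mortgage insurance premium — $267.36 × 12 = $3,208.32 per year
Flood insurance — $467.04 per year
City property tax — $1,050.72 per year
Total per year = $10,973.04
Per month = $10,973.04 / 12 = $914.42
Reserve = 2 × $914.42 = $1,828.84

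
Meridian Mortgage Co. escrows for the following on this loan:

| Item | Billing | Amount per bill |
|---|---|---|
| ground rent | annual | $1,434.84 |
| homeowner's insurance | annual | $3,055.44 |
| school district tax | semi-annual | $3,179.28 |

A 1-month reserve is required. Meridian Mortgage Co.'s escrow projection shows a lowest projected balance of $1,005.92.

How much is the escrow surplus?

Ground rent: $1,434.84 per year
Homeowner's insurance: $3,055.44 per year
School district tax: $3,179.28 × 2 = $6,358.56 per year
Annual escrow total = $1,434.84 + $3,055.44 + $6,358.56 = $10,848.84
Monthly = $10,848.84 ÷ 12 = $904.07
Required cushion = 1 × $904.07 = $904.07
Surplus = $1,005.92 − $904.07 = $101.85

$101.85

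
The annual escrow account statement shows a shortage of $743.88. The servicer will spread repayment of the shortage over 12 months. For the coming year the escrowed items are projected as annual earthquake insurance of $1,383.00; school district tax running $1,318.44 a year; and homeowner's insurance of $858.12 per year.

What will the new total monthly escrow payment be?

Earthquake insurance = $1,383.00/yr
School district tax = $1,318.44/yr
Homeowner's insurance = $858.12/yr
Yearly total = $1,383.00 + $1,318.44 + $858.12 = $3,559.56
Base monthly escrow = $3,559.56 / 12 = $296.63
Monthly shortage recovery: $743.88 ÷ 12 = $61.99
Adjusted monthly = $296.63 + $61.99 = $358.62

$358.62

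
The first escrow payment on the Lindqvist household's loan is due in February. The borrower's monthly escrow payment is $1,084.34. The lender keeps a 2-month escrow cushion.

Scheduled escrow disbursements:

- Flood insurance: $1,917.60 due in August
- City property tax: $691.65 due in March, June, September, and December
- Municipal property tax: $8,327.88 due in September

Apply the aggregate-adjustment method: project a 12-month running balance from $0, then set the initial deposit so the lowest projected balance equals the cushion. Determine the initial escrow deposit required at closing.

$5,814.39

Cushion = 2 × $1,084.34 = $2,168.68
Trial balance (start $0, +$1,084.34 each month, − disbursements):
  Feb: +$1,084.34 → $1,084.34
  Mar: +$1,084.34 − $691.65 → $1,477.03
  Apr: +$1,084.34 → $2,561.37
  May: +$1,084.34 → $3,645.71
  Jun: +$1,084.34 − $691.65 → $4,038.40
  Jul: +$1,084.34 → $5,122.74
  Aug: +$1,084.34 − $1,917.60 → $4,289.48
  Sep: +$1,084.34 − $9,019.53 → -$3,645.71
  Oct: +$1,084.34 → -$2,561.37
  Nov: +$1,084.34 → -$1,477.03
  Dec: +$1,084.34 − $691.65 → -$1,084.34
  Jan: +$1,084.34 → $0.00
Lowest trial balance = -$3,645.71 (Sep)
Initial deposit = cushion − low point = $2,168.68 − (-$3,645.71) = $5,814.39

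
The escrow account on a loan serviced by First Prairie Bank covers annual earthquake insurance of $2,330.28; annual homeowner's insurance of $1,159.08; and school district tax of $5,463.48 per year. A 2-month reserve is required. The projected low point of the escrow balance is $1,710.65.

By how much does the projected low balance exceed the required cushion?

$218.51

Earthquake insurance — $2,330.28/yr
Homeowner's insurance — $1,159.08/yr
School district tax — $5,463.48/yr
Annual escrow total = $2,330.28 + $1,159.08 + $5,463.48 = $8,952.84
Monthly = $8,952.84 / 12 = $746.07
Cushion = 2 × $746.07 = $1,492.14
Excess over cushion: $1,710.65 − $1,492.14 = $218.51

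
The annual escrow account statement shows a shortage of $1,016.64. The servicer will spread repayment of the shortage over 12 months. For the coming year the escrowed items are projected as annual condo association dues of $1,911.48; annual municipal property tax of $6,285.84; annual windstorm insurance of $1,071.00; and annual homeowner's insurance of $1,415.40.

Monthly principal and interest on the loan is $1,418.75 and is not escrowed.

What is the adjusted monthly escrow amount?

$975.03

Condo association dues = $1,911.48
Municipal property tax = $6,285.84
Windstorm insurance = $1,071.00
Homeowner's insurance = $1,415.40
Annual escrow total = $1,911.48 + $6,285.84 + $1,071.00 + $1,415.40 = $10,683.72
Per month = $10,683.72 ÷ 12 = $890.31
Monthly shortage recovery: $1,016.64 / 12 = $84.72
New monthly escrow = $890.31 + $84.72 = $975.03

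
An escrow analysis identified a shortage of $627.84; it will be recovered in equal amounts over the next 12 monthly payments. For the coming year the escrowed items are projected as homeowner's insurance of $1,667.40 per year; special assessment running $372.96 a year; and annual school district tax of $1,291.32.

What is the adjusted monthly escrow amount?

Homeowner's insurance: $1,667.40 per year
Special assessment: $372.96 per year
School district tax: $1,291.32 per year
Total per year = $1,667.40 + $372.96 + $1,291.32 = $3,331.68
Monthly = $3,331.68 ÷ 12 = $277.64
Shortage spread = $627.84 / 12 = $52.32/mo
Adjusted monthly = $277.64 + $52.32 = $329.96

$329.96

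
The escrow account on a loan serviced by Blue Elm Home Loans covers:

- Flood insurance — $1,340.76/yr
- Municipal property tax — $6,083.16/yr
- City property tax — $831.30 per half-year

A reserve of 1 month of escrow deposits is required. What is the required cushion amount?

$757.21

Flood insurance — $1,340.76
Municipal property tax — $6,083.16
City property tax — $831.30 × 2 = $1,662.60
Annual escrow total = $1,340.76 + $6,083.16 + $1,662.60 = $9,086.52
Base monthly escrow = $9,086.52 ÷ 12 = $757.21
Reserve = 1 × $757.21 = $757.21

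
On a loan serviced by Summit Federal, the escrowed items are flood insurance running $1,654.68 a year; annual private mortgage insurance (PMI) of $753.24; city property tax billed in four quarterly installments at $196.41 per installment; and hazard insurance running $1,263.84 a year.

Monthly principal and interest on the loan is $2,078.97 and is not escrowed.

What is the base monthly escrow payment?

Flood insurance: $1,654.68
Private mortgage insurance (PMI): $753.24
City property tax: $196.41 × 4 = $785.64
Hazard insurance: $1,263.84
Yearly total = $1,654.68 + $753.24 + $785.64 + $1,263.84 = $4,457.40
Base monthly escrow = $4,457.40 / 12 = $371.45

$371.45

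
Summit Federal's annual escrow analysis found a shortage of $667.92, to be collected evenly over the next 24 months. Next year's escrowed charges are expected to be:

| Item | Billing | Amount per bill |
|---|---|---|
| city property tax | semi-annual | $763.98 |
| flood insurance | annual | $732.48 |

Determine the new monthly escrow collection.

$216.20

City property tax — $763.98 × 2 = $1,527.96/yr
Flood insurance — $732.48/yr
Combined annual = $1,527.96 + $732.48 = $2,260.44
Per month = $2,260.44 ÷ 12 = $188.37
Monthly shortage recovery: $667.92 / 24 = $27.83
Adjusted monthly = $188.37 + $27.83 = $216.20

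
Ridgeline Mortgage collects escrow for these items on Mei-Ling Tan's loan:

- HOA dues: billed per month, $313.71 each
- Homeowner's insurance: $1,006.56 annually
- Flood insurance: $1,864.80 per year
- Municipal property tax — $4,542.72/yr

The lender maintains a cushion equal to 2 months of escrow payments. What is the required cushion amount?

HOA dues = $313.71 × 12 = $3,764.52
Homeowner's insurance = $1,006.56
Flood insurance = $1,864.80
Municipal property tax = $4,542.72
Total annual escrow = $3,764.52 + $1,006.56 + $1,864.80 + $4,542.72 = $11,178.60
Per month = $11,178.60 / 12 = $931.55
Reserve = 2 × $931.55 = $1,863.10

$1,863.10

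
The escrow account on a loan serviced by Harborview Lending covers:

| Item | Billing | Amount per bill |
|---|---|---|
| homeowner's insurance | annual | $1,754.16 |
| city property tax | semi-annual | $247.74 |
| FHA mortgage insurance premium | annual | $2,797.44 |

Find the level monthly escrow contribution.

Homeowner's insurance: $1,754.16 annually
City property tax: $247.74 × 2 = $495.48 annually
FHA mortgage insurance premium: $2,797.44 annually
Yearly total = $1,754.16 + $495.48 + $2,797.44 = $5,047.08
Base monthly escrow = $5,047.08 ÷ 12 = $420.59

$420.59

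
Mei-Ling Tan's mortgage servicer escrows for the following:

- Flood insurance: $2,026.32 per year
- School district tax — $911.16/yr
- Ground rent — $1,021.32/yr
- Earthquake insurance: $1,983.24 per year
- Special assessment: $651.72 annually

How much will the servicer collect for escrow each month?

$549.48

Flood insurance: $2,026.32/yr
School district tax: $911.16/yr
Ground rent: $1,021.32/yr
Earthquake insurance: $1,983.24/yr
Special assessment: $651.72/yr
Combined annual = $6,593.76
Base monthly escrow = $6,593.76 ÷ 12 = $549.48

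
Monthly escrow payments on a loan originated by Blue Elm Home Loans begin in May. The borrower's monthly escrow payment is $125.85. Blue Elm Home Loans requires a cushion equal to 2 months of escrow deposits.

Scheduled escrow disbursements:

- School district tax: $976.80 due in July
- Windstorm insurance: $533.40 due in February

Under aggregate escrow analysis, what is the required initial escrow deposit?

$850.95

Cushion = 2 × $125.85 = $251.70
Trial balance (start $0, +$125.85 each month, − disbursements):
  May: +$125.85 → $125.85
  Jun: +$125.85 → $251.70
  Jul: +$125.85 − $976.80 → -$599.25
  Aug: +$125.85 → -$473.40
  Sep: +$125.85 → -$347.55
  Oct: +$125.85 → -$221.70
  Nov: +$125.85 → -$95.85
  Dec: +$125.85 → $30.00
  Jan: +$125.85 → $155.85
  Feb: +$125.85 − $533.40 → -$251.70
  Mar: +$125.85 → -$125.85
  Apr: +$125.85 → $0.00
Lowest trial balance = -$599.25 (Jul)
Initial deposit = cushion − low point = $251.70 − (-$599.25) = $850.95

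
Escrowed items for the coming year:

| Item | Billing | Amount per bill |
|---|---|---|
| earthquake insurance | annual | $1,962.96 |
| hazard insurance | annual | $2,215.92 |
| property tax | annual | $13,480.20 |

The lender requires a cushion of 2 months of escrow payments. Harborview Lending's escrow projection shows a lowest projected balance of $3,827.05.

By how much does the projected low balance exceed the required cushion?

$883.87

Earthquake insurance: $1,962.96/yr
Hazard insurance: $2,215.92/yr
Property tax: $13,480.20/yr
Total annual escrow = $1,962.96 + $2,215.92 + $13,480.20 = $17,659.08
Per month = $17,659.08 / 12 = $1,471.59
Required cushion = 2 × $1,471.59 = $2,943.18
Surplus = $3,827.05 − $2,943.18 = $883.87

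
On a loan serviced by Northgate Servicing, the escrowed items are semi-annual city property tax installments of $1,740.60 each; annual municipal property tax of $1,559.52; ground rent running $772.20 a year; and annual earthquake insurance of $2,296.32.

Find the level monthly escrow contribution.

$675.77

City property tax = $1,740.60 × 2 = $3,481.20 per year
Municipal property tax = $1,559.52 per year
Ground rent = $772.20 per year
Earthquake insurance = $2,296.32 per year
Total annual escrow = $3,481.20 + $1,559.52 + $772.20 + $2,296.32 = $8,109.24
Per month = $8,109.24 / 12 = $675.77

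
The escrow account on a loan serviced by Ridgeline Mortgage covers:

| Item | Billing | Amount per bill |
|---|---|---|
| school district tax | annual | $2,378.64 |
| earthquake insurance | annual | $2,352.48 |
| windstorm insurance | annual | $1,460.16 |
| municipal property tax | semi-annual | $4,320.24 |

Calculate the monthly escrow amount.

$1,235.98

School district tax: $2,378.64 per year
Earthquake insurance: $2,352.48 per year
Windstorm insurance: $1,460.16 per year
Municipal property tax: $4,320.24 × 2 = $8,640.48 per year
Total per year = $14,831.76
Per month = $14,831.76 / 12 = $1,235.98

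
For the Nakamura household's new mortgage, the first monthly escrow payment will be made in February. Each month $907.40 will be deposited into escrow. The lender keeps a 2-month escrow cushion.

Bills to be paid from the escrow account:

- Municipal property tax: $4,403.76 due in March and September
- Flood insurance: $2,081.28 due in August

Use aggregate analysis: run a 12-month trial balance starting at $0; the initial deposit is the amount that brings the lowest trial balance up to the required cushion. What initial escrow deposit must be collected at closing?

$5,444.40

Cushion = 2 × $907.40 = $1,814.80
Trial balance (start $0, +$907.40 each month, − disbursements):
  Feb: +$907.40 → $907.40
  Mar: +$907.40 − $4,403.76 → -$2,588.96
  Apr: +$907.40 → -$1,681.56
  May: +$907.40 → -$774.16
  Jun: +$907.40 → $133.24
  Jul: +$907.40 → $1,040.64
  Aug: +$907.40 − $2,081.28 → -$133.24
  Sep: +$907.40 − $4,403.76 → -$3,629.60
  Oct: +$907.40 → -$2,722.20
  Nov: +$907.40 → -$1,814.80
  Dec: +$907.40 → -$907.40
  Jan: +$907.40 → $0.00
Lowest trial balance = -$3,629.60 (Sep)
Initial deposit = cushion − low point = $1,814.80 − (-$3,629.60) = $5,444.40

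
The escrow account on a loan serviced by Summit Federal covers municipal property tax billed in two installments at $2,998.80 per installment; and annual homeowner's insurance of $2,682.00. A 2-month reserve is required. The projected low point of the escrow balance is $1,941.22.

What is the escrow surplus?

$494.62

Municipal property tax: $2,998.80 × 2 = $5,997.60 annually
Homeowner's insurance: $2,682.00 annually
Total annual escrow = $8,679.60
Monthly escrow = $8,679.60 / 12 = $723.30
Cushion = 2 × $723.30 = $1,446.60
Surplus = $1,941.22 − $1,446.60 = $494.62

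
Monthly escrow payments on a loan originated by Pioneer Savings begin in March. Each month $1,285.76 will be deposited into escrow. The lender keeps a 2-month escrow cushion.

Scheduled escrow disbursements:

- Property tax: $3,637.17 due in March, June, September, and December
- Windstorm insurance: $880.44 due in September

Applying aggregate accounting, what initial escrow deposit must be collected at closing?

Cushion = 2 × $1,285.76 = $2,571.52
Trial balance (start $0, +$1,285.76 each month, − disbursements):
  Mar: +$1,285.76 − $3,637.17 → -$2,351.41
  Apr: +$1,285.76 → -$1,065.65
  May: +$1,285.76 → $220.11
  Jun: +$1,285.76 − $3,637.17 → -$2,131.30
  Jul: +$1,285.76 → -$845.54
  Aug: +$1,285.76 → $440.22
  Sep: +$1,285.76 − $4,517.61 → -$2,791.63
  Oct: +$1,285.76 → -$1,505.87
  Nov: +$1,285.76 → -$220.11
  Dec: +$1,285.76 − $3,637.17 → -$2,571.52
  Jan: +$1,285.76 → -$1,285.76
  Feb: +$1,285.76 → $0.00
Lowest trial balance = -$2,791.63 (Sep)
Initial deposit = cushion − low point = $2,571.52 − (-$2,791.63) = $5,363.15

$5,363.15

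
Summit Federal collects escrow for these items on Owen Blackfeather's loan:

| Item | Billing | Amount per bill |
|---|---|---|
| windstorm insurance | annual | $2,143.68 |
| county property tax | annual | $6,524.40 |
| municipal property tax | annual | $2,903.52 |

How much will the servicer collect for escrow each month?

Windstorm insurance: $2,143.68 per year
County property tax: $6,524.40 per year
Municipal property tax: $2,903.52 per year
Combined annual = $11,571.60
Per month = $11,571.60 / 12 = $964.30

$964.30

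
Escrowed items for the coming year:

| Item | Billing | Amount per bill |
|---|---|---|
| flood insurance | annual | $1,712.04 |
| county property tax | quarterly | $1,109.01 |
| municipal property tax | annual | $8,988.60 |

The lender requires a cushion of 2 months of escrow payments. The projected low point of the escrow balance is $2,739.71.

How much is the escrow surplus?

Flood insurance: $1,712.04
County property tax: $1,109.01 × 4 = $4,436.04
Municipal property tax: $8,988.60
Combined annual = $1,712.04 + $4,436.04 + $8,988.60 = $15,136.68
Monthly = $15,136.68 / 12 = $1,261.39
Cushion = 2 × $1,261.39 = $2,522.78
Excess over cushion: $2,739.71 − $2,522.78 = $216.93

$216.93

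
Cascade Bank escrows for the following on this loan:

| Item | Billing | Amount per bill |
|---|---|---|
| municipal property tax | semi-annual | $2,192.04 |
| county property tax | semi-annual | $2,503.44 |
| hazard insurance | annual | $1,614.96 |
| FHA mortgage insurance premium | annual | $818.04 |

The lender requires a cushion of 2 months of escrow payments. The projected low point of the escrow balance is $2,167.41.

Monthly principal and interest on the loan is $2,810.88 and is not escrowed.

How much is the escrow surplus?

$196.75

Municipal property tax — $2,192.04 × 2 = $4,384.08 per year
County property tax — $2,503.44 × 2 = $5,006.88 per year
Hazard insurance — $1,614.96 per year
FHA mortgage insurance premium — $818.04 per year
Annual escrow total = $4,384.08 + $5,006.88 + $1,614.96 + $818.04 = $11,823.96
Monthly = $11,823.96 ÷ 12 = $985.33
Required cushion = 2 × $985.33 = $1,970.66
Excess over cushion: $2,167.41 − $1,970.66 = $196.75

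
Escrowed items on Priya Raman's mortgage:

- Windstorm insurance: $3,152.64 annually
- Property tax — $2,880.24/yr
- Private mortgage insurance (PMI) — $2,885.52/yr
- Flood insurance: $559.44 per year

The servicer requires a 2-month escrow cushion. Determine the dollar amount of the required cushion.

$1,579.64

Windstorm insurance = $3,152.64 annually
Property tax = $2,880.24 annually
Private mortgage insurance (PMI) = $2,885.52 annually
Flood insurance = $559.44 annually
Annual escrow total = $3,152.64 + $2,880.24 + $2,885.52 + $559.44 = $9,477.84
Monthly = $9,477.84 / 12 = $789.82
Required cushion = 2 × $789.82 = $1,579.64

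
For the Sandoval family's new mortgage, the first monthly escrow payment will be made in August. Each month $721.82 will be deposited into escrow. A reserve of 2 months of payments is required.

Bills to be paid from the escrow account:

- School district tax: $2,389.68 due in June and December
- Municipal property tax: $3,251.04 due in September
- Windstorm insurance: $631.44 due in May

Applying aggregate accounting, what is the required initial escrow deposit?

$3,475.26

Cushion = 2 × $721.82 = $1,443.64
Trial balance (start $0, +$721.82 each month, − disbursements):
  Aug: +$721.82 → $721.82
  Sep: +$721.82 − $3,251.04 → -$1,807.40
  Oct: +$721.82 → -$1,085.58
  Nov: +$721.82 → -$363.76
  Dec: +$721.82 − $2,389.68 → -$2,031.62
  Jan: +$721.82 → -$1,309.80
  Feb: +$721.82 → -$587.98
  Mar: +$721.82 → $133.84
  Apr: +$721.82 → $855.66
  May: +$721.82 − $631.44 → $946.04
  Jun: +$721.82 − $2,389.68 → -$721.82
  Jul: +$721.82 → $0.00
Lowest trial balance = -$2,031.62 (Dec)
Initial deposit = cushion − low point = $1,443.64 − (-$2,031.62) = $3,475.26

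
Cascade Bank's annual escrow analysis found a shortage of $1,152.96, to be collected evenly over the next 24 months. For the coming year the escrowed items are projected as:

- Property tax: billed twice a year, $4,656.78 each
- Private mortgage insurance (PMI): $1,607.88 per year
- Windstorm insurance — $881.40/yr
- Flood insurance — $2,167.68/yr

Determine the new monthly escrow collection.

$1,212.25

Property tax — $4,656.78 × 2 = $9,313.56 per year
Private mortgage insurance (PMI) — $1,607.88 per year
Windstorm insurance — $881.40 per year
Flood insurance — $2,167.68 per year
Combined annual = $9,313.56 + $1,607.88 + $881.40 + $2,167.68 = $13,970.52
Base monthly escrow = $13,970.52 / 12 = $1,164.21
Monthly shortage recovery: $1,152.96 ÷ 24 = $48.04
Adjusted monthly = $1,164.21 + $48.04 = $1,212.25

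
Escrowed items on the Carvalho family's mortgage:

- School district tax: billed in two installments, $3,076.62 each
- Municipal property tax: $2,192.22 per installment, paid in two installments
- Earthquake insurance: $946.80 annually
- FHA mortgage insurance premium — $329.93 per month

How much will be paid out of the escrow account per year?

School district tax — $3,076.62 × 2 = $6,153.24/yr
Municipal property tax — $2,192.22 × 2 = $4,384.44/yr
Earthquake insurance — $946.80/yr
FHA mortgage insurance premium — $329.93 × 12 = $3,959.16/yr
Total annual escrow = $6,153.24 + $4,384.44 + $946.80 + $3,959.16 = $15,443.64

$15,443.64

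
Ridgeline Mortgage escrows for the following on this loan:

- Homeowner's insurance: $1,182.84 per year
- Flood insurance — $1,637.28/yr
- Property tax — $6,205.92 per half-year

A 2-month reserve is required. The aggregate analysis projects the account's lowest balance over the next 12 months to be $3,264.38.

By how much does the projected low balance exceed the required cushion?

Homeowner's insurance — $1,182.84/yr
Flood insurance — $1,637.28/yr
Property tax — $6,205.92 × 2 = $12,411.84/yr
Combined annual = $15,231.96
Base monthly escrow = $15,231.96 / 12 = $1,269.33
Required reserve = 2 × $1,269.33 = $2,538.66
Excess over cushion: $3,264.38 − $2,538.66 = $725.72

$725.72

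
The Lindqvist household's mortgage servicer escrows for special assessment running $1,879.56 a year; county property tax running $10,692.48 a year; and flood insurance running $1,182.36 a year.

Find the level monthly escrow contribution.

Special assessment: $1,879.56
County property tax: $10,692.48
Flood insurance: $1,182.36
Total per year = $13,754.40
Per month = $13,754.40 ÷ 12 = $1,146.20

$1,146.20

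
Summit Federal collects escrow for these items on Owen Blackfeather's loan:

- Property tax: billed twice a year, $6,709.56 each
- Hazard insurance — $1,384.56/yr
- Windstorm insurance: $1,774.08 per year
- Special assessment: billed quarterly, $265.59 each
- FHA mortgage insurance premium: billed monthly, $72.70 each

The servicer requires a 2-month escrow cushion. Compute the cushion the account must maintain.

$3,085.42

Property tax — $6,709.56 × 2 = $13,419.12 annually
Hazard insurance — $1,384.56 annually
Windstorm insurance — $1,774.08 annually
Special assessment — $265.59 × 4 = $1,062.36 annually
FHA mortgage insurance premium — $72.70 × 12 = $872.40 annually
Total per year = $18,512.52
Monthly escrow = $18,512.52 ÷ 12 = $1,542.71
Required cushion = 2 × $1,542.71 = $3,085.42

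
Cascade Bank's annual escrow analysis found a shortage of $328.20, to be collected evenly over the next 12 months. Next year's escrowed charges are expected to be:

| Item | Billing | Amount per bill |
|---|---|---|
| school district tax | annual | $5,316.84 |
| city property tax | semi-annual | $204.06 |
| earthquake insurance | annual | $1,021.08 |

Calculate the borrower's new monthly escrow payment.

School district tax: $5,316.84 annually
City property tax: $204.06 × 2 = $408.12 annually
Earthquake insurance: $1,021.08 annually
Total per year = $6,746.04
Per month = $6,746.04 ÷ 12 = $562.17
Monthly shortage recovery: $328.20 ÷ 12 = $27.35
Adjusted monthly = $562.17 + $27.35 = $589.52

$589.52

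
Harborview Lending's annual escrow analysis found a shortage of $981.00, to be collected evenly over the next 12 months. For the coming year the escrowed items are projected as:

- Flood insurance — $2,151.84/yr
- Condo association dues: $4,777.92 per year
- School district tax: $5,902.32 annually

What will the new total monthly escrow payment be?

Flood insurance = $2,151.84 per year
Condo association dues = $4,777.92 per year
School district tax = $5,902.32 per year
Total per year = $12,832.08
Per month = $12,832.08 ÷ 12 = $1,069.34
Shortage spread = $981.00 / 12 = $81.75/mo
New monthly escrow = $1,069.34 + $81.75 = $1,151.09

$1,151.09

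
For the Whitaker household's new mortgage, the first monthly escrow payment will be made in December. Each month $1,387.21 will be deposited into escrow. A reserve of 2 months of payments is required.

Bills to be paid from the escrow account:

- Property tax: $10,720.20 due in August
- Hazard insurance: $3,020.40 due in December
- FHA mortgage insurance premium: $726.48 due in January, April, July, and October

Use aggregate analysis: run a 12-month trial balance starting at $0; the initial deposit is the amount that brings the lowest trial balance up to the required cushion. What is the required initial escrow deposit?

$6,209.57

Cushion = 2 × $1,387.21 = $2,774.42
Trial balance (start $0, +$1,387.21 each month, − disbursements):
  Dec: +$1,387.21 − $3,020.40 → -$1,633.19
  Jan: +$1,387.21 − $726.48 → -$972.46
  Feb: +$1,387.21 → $414.75
  Mar: +$1,387.21 → $1,801.96
  Apr: +$1,387.21 − $726.48 → $2,462.69
  May: +$1,387.21 → $3,849.90
  Jun: +$1,387.21 → $5,237.11
  Jul: +$1,387.21 − $726.48 → $5,897.84
  Aug: +$1,387.21 − $10,720.20 → -$3,435.15
  Sep: +$1,387.21 → -$2,047.94
  Oct: +$1,387.21 − $726.48 → -$1,387.21
  Nov: +$1,387.21 → $0.00
Lowest trial balance = -$3,435.15 (Aug)
Initial deposit = cushion − low point = $2,774.42 − (-$3,435.15) = $6,209.57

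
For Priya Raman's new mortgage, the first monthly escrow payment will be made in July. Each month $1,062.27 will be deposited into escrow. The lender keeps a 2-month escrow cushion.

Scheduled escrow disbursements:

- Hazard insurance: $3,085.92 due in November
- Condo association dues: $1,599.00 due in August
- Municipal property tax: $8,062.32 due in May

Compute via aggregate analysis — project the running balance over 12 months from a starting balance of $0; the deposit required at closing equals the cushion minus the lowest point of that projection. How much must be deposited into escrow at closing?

$3,186.81

Cushion = 2 × $1,062.27 = $2,124.54
Trial balance (start $0, +$1,062.27 each month, − disbursements):
  Jul: +$1,062.27 → $1,062.27
  Aug: +$1,062.27 − $1,599.00 → $525.54
  Sep: +$1,062.27 → $1,587.81
  Oct: +$1,062.27 → $2,650.08
  Nov: +$1,062.27 − $3,085.92 → $626.43
  Dec: +$1,062.27 → $1,688.70
  Jan: +$1,062.27 → $2,750.97
  Feb: +$1,062.27 → $3,813.24
  Mar: +$1,062.27 → $4,875.51
  Apr: +$1,062.27 → $5,937.78
  May: +$1,062.27 − $8,062.32 → -$1,062.27
  Jun: +$1,062.27 → $0.00
Lowest trial balance = -$1,062.27 (May)
Initial deposit = cushion − low point = $2,124.54 − (-$1,062.27) = $3,186.81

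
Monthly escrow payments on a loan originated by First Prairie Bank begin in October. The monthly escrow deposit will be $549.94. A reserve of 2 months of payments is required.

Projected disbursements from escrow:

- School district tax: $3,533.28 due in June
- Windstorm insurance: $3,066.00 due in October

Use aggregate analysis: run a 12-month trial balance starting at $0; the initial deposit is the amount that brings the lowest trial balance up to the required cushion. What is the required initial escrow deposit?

$3,615.94

Cushion = 2 × $549.94 = $1,099.88
Trial balance (start $0, +$549.94 each month, − disbursements):
  Oct: +$549.94 − $3,066.00 → -$2,516.06
  Nov: +$549.94 → -$1,966.12
  Dec: +$549.94 → -$1,416.18
  Jan: +$549.94 → -$866.24
  Feb: +$549.94 → -$316.30
  Mar: +$549.94 → $233.64
  Apr: +$549.94 → $783.58
  May: +$549.94 → $1,333.52
  Jun: +$549.94 − $3,533.28 → -$1,649.82
  Jul: +$549.94 → -$1,099.88
  Aug: +$549.94 → -$549.94
  Sep: +$549.94 → $0.00
Lowest trial balance = -$2,516.06 (Oct)
Initial deposit = cushion − low point = $1,099.88 − (-$2,516.06) = $3,615.94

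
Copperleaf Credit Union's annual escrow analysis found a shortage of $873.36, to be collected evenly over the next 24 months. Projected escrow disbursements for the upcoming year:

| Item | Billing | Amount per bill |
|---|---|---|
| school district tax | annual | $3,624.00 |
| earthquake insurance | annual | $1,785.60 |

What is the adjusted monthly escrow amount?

$487.19

School district tax — $3,624.00
Earthquake insurance — $1,785.60
Total per year = $3,624.00 + $1,785.60 = $5,409.60
Monthly = $5,409.60 ÷ 12 = $450.80
Shortage per month = $873.36 ÷ 24 = $36.39
Adjusted monthly = $450.80 + $36.39 = $487.19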